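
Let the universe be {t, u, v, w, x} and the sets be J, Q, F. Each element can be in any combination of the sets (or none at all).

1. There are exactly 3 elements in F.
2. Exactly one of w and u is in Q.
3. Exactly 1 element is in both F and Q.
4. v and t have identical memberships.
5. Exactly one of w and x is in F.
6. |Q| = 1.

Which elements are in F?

F = {t, v, w}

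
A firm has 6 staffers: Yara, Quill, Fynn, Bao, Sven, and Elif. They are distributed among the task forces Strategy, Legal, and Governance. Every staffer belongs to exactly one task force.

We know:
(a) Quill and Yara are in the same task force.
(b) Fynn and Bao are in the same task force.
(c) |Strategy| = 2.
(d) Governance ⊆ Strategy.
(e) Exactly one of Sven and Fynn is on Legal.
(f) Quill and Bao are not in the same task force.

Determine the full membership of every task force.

Strategy = {Bao, Fynn}; Legal = {Elif, Quill, Sven, Yara}; Governance = {}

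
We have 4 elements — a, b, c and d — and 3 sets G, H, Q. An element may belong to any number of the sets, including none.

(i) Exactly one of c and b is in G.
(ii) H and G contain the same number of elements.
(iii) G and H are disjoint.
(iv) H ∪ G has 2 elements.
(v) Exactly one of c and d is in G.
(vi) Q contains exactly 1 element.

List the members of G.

G = {c}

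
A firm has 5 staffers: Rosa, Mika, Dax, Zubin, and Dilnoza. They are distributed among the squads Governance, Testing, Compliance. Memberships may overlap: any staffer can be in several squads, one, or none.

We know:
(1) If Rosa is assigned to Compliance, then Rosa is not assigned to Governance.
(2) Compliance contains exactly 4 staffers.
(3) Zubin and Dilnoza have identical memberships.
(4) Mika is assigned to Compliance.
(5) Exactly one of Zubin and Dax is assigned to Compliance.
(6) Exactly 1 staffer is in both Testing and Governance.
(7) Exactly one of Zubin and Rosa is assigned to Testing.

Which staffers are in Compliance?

Compliance = {Dilnoza, Mika, Rosa, Zubin}

From (4): Mika ∈ Compliance.
Suppose Rosa ∉ Compliance: no assignment then satisfies all the clues, so Rosa ∈ Compliance.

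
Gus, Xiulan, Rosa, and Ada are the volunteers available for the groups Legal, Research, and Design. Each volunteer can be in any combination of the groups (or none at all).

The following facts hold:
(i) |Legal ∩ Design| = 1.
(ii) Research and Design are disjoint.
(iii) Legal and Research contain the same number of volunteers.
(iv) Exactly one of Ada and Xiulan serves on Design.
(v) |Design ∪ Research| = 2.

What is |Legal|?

1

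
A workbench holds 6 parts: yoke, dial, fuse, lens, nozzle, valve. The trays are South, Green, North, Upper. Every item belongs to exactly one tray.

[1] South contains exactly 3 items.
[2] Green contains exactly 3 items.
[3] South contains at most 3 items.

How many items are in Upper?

0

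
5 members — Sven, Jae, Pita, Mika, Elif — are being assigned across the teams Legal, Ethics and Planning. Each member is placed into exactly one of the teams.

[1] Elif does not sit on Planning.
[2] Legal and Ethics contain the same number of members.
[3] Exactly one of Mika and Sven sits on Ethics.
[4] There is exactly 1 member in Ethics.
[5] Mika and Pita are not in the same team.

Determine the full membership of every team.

From (1): Elif ∉ Planning.
Suppose Sven ∈ Legal: no assignment then satisfies all the clues, so Sven ∉ Legal.

Legal = {Elif}; Ethics = {Mika}; Planning = {Jae, Pita, Sven}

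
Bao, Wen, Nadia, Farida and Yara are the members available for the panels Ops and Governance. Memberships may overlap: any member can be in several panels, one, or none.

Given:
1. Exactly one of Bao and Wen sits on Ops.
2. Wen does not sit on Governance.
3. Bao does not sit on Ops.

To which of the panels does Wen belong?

Wen: Ops

From (2): Wen ∉ Governance.
From (3): Bao ∉ Ops.
(1) (exactly one): Wen ∈ Ops.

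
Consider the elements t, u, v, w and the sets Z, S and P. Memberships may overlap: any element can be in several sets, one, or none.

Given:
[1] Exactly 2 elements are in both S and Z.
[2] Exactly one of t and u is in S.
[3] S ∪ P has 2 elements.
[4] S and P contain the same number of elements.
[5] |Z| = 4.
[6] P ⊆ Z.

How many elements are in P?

2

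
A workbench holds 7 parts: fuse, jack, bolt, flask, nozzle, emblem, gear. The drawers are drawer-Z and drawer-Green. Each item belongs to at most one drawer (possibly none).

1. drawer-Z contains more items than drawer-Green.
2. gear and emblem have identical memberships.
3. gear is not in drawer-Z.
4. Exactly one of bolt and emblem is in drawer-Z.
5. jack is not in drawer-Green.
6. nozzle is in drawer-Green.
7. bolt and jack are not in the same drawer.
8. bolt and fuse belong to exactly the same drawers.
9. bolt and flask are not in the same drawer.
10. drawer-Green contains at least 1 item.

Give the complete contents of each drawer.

drawer-Z = {bolt, fuse}; drawer-Green = {nozzle}

From (3): gear ∉ drawer-Z.
From (5): jack ∉ drawer-Green.
From (6): nozzle ∈ drawer-Green.
(2): emblem matches gear: emblem ∉ drawer-Z.
(4) (exactly one): bolt ∈ drawer-Z.
(7): jack ∉ drawer-Z.
(8): fuse matches bolt: fuse ∈ drawer-Z.
(9): flask ∉ drawer-Z.
Suppose flask ∈ drawer-Green: no assignment then satisfies all the clues, so flask ∉ drawer-Green.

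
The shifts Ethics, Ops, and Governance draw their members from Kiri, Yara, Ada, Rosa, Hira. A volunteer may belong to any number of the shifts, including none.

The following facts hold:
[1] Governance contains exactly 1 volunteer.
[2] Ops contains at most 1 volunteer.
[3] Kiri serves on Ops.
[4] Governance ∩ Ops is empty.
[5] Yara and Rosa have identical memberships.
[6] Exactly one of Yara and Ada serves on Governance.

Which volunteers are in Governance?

Governance = {Ada}

From (3): Kiri ∈ Ops.
(2): Ops already has 1, so the rest are out.
(4) (disjoint): Kiri ∉ Governance.
Suppose Yara ∈ Governance: no assignment then satisfies all the clues, so Yara ∉ Governance.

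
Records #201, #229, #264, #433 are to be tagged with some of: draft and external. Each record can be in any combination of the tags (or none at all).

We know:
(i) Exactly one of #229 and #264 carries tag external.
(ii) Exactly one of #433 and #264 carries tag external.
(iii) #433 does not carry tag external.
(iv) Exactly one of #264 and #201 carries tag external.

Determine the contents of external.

external = {#264}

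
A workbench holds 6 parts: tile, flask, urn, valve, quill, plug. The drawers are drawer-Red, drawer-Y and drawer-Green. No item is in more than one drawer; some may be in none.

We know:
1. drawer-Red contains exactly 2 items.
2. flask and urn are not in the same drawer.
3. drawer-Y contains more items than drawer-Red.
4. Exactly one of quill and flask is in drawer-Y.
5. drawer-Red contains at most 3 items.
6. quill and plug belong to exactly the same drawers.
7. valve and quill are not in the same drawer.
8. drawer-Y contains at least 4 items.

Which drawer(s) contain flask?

flask: drawer-Red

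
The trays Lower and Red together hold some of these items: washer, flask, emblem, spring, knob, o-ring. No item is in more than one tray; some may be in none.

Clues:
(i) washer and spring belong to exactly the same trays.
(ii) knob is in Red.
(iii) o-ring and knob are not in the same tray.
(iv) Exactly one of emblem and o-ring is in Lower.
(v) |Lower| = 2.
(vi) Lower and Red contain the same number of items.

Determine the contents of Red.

Red = {emblem, knob}

From (ii): knob ∈ Red.
(iii): o-ring ∉ Red.
Suppose washer ∈ Red: no assignment then satisfies all the clues, so washer ∉ Red.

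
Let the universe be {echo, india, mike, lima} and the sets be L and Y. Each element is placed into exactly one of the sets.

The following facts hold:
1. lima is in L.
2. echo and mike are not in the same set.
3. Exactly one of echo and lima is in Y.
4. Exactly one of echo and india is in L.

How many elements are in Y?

1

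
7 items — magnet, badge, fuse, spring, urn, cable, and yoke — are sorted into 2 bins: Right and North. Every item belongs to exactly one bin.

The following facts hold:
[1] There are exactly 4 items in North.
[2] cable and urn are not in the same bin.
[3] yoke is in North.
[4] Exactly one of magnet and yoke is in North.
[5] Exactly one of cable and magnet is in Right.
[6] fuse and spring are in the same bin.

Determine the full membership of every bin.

Right = {badge, magnet, urn}; North = {cable, fuse, spring, yoke}

From (3): yoke ∈ North.
(4) (exactly one): magnet ∉ North.
Only one bin left: magnet ∈ Right.
(5) (exactly one): cable ∉ Right.
Only one bin left: cable ∈ North.
(2): urn ∉ North.
Only one bin left: urn ∈ Right.
Suppose badge ∉ Right: no assignment then satisfies all the clues, so badge ∈ Right.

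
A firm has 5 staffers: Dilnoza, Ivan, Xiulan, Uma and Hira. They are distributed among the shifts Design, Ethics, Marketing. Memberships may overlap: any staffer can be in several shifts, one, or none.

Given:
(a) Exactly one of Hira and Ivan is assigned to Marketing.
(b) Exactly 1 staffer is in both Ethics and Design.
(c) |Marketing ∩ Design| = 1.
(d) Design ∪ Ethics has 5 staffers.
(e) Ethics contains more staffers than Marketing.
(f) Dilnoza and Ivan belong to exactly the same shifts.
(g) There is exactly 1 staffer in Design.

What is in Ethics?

Ethics = {Dilnoza, Hira, Ivan, Uma, Xiulan}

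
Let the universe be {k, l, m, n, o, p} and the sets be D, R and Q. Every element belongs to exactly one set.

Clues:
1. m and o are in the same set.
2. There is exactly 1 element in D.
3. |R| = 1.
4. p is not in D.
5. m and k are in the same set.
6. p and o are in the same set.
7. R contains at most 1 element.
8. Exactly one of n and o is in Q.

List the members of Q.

Q = {k, m, o, p}

From (4): p ∉ D.
(6): o matches p: o ∉ D.
(1): m matches o: m ∉ D.
(5): k matches m: k ∉ D.
Suppose k ∉ Q: no assignment then satisfies all the clues, so k ∈ Q.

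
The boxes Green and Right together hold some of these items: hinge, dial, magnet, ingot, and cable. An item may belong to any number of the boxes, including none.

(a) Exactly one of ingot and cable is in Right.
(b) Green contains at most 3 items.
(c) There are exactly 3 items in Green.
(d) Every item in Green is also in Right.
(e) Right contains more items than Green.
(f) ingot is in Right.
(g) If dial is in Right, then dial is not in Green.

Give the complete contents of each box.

Green = {hinge, ingot, magnet}; Right = {dial, hinge, ingot, magnet}

From (f): ingot ∈ Right.
(a) (exactly one): cable ∉ Right.
(d) contrapositive: cable ∉ Green.
Suppose hinge ∉ Green: no assignment then satisfies all the clues, so hinge ∈ Green.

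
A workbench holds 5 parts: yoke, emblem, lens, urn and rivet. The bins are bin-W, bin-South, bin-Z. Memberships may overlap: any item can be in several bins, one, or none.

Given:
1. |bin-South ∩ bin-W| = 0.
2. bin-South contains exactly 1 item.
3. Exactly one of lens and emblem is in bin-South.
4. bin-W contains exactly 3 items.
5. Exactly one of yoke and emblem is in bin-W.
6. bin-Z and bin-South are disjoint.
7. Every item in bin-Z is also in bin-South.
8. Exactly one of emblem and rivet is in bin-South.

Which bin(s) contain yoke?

yoke: bin-W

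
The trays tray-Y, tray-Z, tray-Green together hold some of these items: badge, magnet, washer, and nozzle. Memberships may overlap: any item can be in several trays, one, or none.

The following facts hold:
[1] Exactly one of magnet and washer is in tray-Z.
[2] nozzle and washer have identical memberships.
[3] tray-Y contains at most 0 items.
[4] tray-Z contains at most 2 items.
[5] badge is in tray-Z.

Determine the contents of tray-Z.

From (5): badge ∈ tray-Z.
(3): tray-Y already has 0, so the rest are out.
Suppose magnet ∉ tray-Z: no assignment then satisfies all the clues, so magnet ∈ tray-Z.

tray-Z = {badge, magnet}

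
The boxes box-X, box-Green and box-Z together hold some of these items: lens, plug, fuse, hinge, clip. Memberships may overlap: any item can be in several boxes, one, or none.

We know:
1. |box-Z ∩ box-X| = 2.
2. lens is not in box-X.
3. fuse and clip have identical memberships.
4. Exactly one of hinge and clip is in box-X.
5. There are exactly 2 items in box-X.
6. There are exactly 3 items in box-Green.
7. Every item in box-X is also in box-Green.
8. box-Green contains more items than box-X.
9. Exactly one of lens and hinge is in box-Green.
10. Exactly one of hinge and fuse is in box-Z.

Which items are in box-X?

box-X = {clip, fuse}

From (2): lens ∉ box-X.
Suppose plug ∈ box-X: no assignment then satisfies all the clues, so plug ∉ box-X.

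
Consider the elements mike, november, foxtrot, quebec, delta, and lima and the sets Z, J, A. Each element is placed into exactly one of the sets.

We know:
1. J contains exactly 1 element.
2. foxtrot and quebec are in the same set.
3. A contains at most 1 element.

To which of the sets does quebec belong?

quebec: Z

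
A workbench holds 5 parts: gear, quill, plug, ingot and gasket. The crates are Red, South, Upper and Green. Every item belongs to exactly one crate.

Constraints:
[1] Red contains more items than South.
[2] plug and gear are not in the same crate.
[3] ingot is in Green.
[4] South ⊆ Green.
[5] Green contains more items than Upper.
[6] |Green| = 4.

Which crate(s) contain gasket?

gasket: Green

From (3): ingot ∈ Green.
Suppose gasket ∈ Red: no assignment then satisfies all the clues, so gasket ∉ Red.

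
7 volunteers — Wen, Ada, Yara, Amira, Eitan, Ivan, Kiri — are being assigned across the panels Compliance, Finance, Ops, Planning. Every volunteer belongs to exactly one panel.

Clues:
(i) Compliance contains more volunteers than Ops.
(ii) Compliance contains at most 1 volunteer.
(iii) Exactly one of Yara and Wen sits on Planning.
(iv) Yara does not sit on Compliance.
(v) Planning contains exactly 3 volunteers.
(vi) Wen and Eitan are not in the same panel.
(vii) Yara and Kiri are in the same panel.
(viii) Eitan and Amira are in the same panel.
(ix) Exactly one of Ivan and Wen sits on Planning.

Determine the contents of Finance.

Finance = {Ada, Amira, Eitan}

From (iv): Yara ∉ Compliance.
(vii): Kiri matches Yara: Kiri ∉ Compliance.
Suppose Wen ∈ Finance: no assignment then satisfies all the clues, so Wen ∉ Finance.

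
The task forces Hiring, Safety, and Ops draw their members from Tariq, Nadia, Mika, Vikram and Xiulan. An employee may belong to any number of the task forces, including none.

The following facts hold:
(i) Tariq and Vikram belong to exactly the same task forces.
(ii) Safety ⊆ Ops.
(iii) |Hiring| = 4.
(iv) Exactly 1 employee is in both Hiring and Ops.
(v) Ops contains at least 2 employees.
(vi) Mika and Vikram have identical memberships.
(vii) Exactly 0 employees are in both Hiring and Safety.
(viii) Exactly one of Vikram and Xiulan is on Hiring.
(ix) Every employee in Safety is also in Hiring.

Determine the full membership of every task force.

Hiring = {Mika, Nadia, Tariq, Vikram}; Safety = {}; Ops = {Nadia, Xiulan}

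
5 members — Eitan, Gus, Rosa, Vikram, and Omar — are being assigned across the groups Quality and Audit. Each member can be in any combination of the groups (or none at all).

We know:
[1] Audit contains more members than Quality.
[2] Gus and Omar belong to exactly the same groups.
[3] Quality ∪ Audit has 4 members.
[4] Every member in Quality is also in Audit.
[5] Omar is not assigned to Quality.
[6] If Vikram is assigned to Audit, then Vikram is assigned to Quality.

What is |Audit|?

4

From (5): Omar ∉ Quality.
(2): Gus matches Omar: Gus ∉ Quality.
Suppose Gus ∉ Audit: no assignment then satisfies all the clues, so Gus ∈ Audit.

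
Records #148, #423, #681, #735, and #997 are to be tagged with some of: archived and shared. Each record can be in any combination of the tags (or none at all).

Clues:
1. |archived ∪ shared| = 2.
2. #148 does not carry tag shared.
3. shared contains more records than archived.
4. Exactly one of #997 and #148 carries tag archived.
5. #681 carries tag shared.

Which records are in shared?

From (2): #148 ∉ shared.
From (5): #681 ∈ shared.
Suppose #423 ∈ shared: no assignment then satisfies all the clues, so #423 ∉ shared.

shared = {#681, #997}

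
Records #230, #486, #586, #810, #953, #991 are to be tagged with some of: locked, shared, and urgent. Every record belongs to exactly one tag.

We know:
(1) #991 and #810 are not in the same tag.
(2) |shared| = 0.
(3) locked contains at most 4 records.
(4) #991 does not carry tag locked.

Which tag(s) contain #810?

#810: locked

From (4): #991 ∉ locked.
(2): shared already has 0, so the rest are out.
Only one tag left: #991 ∈ urgent.
(1): #810 ∉ urgent.
Only one tag left: #810 ∈ locked.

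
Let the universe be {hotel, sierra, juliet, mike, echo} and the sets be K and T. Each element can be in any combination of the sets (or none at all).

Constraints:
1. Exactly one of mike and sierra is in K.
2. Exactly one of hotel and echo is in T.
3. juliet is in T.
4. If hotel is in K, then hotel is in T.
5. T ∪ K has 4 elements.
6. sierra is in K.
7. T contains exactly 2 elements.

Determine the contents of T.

T = {hotel, juliet}

From (3): juliet ∈ T.
From (6): sierra ∈ K.
(1) (exactly one): mike ∉ K.
Suppose hotel ∉ T: no assignment then satisfies all the clues, so hotel ∈ T.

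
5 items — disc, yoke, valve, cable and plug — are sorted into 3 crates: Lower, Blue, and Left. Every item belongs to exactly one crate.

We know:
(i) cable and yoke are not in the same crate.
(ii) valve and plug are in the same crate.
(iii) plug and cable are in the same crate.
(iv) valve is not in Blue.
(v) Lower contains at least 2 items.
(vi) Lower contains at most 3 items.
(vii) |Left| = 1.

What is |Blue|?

1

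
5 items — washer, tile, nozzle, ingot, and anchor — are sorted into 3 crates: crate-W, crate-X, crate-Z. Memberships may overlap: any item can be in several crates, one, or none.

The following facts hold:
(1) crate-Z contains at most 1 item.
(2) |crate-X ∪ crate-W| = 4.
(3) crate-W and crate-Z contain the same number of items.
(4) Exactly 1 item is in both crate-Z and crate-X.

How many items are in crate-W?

1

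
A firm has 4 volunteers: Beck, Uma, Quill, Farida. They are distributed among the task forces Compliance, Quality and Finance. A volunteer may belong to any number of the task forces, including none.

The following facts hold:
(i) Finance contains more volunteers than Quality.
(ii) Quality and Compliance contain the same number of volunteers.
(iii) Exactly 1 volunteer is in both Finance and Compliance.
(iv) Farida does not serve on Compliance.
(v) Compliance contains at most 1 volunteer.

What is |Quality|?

1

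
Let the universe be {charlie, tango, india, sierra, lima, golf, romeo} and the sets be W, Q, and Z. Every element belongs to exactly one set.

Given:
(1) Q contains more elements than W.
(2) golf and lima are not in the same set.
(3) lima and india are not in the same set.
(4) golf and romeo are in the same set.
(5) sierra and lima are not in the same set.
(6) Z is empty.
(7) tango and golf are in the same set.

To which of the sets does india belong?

india: Q

(6): Z already has 0, so the rest are out.
Suppose india ∈ W: no assignment then satisfies all the clues, so india ∉ W.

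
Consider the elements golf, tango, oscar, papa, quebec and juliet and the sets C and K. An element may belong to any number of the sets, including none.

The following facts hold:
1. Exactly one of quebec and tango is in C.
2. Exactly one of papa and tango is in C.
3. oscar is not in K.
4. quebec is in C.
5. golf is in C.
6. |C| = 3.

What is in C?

C = {golf, papa, quebec}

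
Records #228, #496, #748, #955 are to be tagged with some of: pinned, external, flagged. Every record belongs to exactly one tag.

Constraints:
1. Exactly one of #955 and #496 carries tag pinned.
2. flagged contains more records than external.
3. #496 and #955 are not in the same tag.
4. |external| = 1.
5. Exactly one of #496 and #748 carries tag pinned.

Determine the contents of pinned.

pinned = {#496}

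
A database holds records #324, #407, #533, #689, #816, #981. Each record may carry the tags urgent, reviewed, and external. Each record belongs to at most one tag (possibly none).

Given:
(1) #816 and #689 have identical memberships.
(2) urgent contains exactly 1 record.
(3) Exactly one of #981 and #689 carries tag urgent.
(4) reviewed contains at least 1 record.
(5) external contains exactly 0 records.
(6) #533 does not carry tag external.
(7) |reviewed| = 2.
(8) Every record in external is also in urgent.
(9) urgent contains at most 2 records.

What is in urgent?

urgent = {#981}

From (6): #533 ∉ external.
(5): external already has 0, so the rest are out.
Suppose #324 ∈ urgent: no assignment then satisfies all the clues, so #324 ∉ urgent.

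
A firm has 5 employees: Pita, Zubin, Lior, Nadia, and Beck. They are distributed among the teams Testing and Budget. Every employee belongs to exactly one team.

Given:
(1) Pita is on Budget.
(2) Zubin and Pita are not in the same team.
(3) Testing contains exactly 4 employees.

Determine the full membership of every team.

Testing = {Beck, Lior, Nadia, Zubin}; Budget = {Pita}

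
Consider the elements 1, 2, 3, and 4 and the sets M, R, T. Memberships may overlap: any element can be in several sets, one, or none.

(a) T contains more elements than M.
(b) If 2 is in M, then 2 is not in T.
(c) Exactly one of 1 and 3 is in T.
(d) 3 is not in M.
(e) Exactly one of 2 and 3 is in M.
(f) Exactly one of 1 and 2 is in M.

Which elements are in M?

From (d): 3 ∉ M.
(e) (exactly one): 2 ∈ M.
(f) (exactly one): 1 ∉ M.
(b): 2 ∉ T.
Suppose 4 ∈ M: no assignment then satisfies all the clues, so 4 ∉ M.

M = {2}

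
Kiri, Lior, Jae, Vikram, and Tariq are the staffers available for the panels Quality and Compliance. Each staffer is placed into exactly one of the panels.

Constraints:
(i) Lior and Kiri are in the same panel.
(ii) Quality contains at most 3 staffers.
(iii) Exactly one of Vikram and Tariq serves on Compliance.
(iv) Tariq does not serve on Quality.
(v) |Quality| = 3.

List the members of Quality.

Quality = {Kiri, Lior, Vikram}

From (iv): Tariq ∉ Quality.
Only one panel left: Tariq ∈ Compliance.
(iii) (exactly one): Vikram ∉ Compliance.
Only one panel left: Vikram ∈ Quality.
Suppose Kiri ∉ Quality: no assignment then satisfies all the clues, so Kiri ∈ Quality.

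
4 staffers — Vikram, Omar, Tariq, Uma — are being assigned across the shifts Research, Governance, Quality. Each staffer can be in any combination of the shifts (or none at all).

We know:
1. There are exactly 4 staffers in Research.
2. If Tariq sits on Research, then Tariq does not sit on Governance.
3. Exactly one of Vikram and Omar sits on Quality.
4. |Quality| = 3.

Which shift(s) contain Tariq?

(1): only 4 candidates remain for Research, so all are in.
(2): Tariq ∉ Governance.
Suppose Tariq ∉ Quality: no assignment then satisfies all the clues, so Tariq ∈ Quality.

Tariq: Quality, Research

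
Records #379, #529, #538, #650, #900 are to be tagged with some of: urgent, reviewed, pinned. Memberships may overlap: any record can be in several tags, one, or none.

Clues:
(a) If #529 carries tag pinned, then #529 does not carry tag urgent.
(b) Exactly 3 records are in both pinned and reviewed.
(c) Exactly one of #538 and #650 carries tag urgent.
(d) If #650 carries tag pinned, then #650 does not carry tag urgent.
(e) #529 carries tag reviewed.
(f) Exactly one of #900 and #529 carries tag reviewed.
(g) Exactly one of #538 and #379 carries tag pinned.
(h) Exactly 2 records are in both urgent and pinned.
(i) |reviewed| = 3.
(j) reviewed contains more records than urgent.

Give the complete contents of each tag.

From (e): #529 ∈ reviewed.
(f) (exactly one): #900 ∉ reviewed.
Suppose #379 ∈ urgent: no assignment then satisfies all the clues, so #379 ∉ urgent.

urgent = {#538, #900}; reviewed = {#529, #538, #650}; pinned = {#529, #538, #650, #900}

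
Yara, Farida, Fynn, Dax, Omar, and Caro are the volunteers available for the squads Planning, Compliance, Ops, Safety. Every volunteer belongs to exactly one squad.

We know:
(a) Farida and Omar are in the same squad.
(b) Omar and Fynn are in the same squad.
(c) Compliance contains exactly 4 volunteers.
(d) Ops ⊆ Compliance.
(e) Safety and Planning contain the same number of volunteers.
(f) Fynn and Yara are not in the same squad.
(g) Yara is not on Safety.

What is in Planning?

Planning = {Yara}

From (g): Yara ∉ Safety.
Suppose Yara ∉ Planning: no assignment then satisfies all the clues, so Yara ∈ Planning.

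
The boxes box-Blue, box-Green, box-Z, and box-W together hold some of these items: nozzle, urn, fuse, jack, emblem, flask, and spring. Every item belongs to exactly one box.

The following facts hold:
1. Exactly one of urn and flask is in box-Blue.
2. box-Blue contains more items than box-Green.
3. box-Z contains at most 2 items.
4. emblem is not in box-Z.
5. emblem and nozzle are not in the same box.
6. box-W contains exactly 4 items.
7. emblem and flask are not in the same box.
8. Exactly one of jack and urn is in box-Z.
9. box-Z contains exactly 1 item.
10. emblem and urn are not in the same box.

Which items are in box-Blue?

box-Blue = {flask, nozzle}

From (4): emblem ∉ box-Z.
Suppose nozzle ∉ box-Blue: no assignment then satisfies all the clues, so nozzle ∈ box-Blue.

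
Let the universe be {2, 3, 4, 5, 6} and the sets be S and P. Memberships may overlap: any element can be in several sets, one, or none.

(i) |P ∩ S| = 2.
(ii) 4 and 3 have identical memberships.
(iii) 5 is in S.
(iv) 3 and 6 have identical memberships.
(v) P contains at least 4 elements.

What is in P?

From (iii): 5 ∈ S.
Suppose 2 ∉ P: no assignment then satisfies all the clues, so 2 ∈ P.

P = {2, 3, 4, 5, 6}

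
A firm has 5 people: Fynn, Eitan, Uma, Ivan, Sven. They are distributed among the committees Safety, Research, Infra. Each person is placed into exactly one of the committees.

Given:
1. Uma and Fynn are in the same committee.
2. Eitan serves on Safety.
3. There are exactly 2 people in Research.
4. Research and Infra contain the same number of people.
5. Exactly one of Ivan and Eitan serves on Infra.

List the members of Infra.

Infra = {Ivan, Sven}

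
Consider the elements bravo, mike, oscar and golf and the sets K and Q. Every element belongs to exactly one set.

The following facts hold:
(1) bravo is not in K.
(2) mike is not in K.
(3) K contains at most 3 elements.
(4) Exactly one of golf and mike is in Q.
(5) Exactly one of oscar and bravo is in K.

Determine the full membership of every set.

From (1): bravo ∉ K.
From (2): mike ∉ K.
(5) (exactly one): oscar ∈ K.
Only one set left: bravo ∈ Q.
Only one set left: mike ∈ Q.
(4) (exactly one): golf ∉ Q.
Only one set left: golf ∈ K.

K = {golf, oscar}; Q = {bravo, mike}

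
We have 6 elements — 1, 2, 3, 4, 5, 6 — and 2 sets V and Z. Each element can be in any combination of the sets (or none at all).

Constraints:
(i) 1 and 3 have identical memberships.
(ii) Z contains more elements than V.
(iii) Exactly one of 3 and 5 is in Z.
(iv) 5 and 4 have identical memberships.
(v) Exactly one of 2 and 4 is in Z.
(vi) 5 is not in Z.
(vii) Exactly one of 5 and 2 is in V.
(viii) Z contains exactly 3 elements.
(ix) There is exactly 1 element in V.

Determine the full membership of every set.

From (vi): 5 ∉ Z.
(iii) (exactly one): 3 ∈ Z.
(iv): 4 matches 5: 4 ∉ Z.
(v) (exactly one): 2 ∈ Z.
(i): 1 matches 3: 1 ∈ Z.
(viii): Z already has 3, so the rest are out.
Suppose 1 ∈ V: no assignment then satisfies all the clues, so 1 ∉ V.

V = {2}; Z = {1, 2, 3}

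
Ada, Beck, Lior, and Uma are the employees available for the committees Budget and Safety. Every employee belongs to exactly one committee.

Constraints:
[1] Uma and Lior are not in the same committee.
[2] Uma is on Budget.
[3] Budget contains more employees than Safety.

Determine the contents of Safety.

Safety = {Lior}

From (2): Uma ∈ Budget.
(1): Lior ∉ Budget.
Only one committee left: Lior ∈ Safety.
Suppose Ada ∈ Safety: no assignment then satisfies all the clues, so Ada ∉ Safety.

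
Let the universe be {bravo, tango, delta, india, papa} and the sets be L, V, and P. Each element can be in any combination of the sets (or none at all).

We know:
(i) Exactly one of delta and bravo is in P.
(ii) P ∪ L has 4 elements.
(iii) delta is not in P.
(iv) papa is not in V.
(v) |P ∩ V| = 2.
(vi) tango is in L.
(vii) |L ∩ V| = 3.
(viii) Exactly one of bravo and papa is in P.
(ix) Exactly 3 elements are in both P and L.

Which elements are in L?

L = {bravo, delta, india, tango}

From (iii): delta ∉ P.
From (iv): papa ∉ V.
From (vi): tango ∈ L.
(i) (exactly one): bravo ∈ P.
(viii) (exactly one): papa ∉ P.
Suppose bravo ∉ L: no assignment then satisfies all the clues, so bravo ∈ L.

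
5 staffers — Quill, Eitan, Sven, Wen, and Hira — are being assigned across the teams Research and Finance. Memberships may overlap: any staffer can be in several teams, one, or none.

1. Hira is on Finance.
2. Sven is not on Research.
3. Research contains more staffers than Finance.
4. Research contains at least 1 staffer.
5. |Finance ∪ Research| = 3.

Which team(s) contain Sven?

From (1): Hira ∈ Finance.
From (2): Sven ∉ Research.
Suppose Sven ∈ Finance: no assignment then satisfies all the clues, so Sven ∉ Finance.

Sven: none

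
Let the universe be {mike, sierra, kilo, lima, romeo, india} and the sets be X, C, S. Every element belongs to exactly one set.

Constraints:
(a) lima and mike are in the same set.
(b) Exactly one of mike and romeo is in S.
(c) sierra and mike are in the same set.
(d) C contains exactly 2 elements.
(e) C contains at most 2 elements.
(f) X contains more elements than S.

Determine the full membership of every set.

X = {lima, mike, sierra}; C = {india, kilo}; S = {romeo}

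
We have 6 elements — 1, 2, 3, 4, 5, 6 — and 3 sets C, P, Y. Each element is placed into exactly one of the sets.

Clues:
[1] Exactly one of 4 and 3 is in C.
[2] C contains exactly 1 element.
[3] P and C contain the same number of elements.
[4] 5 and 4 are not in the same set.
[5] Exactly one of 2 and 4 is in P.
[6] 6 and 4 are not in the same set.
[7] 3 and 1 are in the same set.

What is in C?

C = {4}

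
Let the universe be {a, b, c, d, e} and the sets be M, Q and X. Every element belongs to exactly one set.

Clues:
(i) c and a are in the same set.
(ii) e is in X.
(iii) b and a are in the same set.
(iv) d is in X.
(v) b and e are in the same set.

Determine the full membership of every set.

From (ii): e ∈ X.
From (iv): d ∈ X.
(v): b matches e: b ∉ M.
(v): b matches e: b ∉ Q.
(v): b matches e: b ∈ X.
(iii): a matches b: a ∉ M.
(iii): a matches b: a ∉ Q.
(iii): a matches b: a ∈ X.
(i): c matches a: c ∉ M.
(i): c matches a: c ∉ Q.
(i): c matches a: c ∈ X.

M = {}; Q = {}; X = {a, b, c, d, e}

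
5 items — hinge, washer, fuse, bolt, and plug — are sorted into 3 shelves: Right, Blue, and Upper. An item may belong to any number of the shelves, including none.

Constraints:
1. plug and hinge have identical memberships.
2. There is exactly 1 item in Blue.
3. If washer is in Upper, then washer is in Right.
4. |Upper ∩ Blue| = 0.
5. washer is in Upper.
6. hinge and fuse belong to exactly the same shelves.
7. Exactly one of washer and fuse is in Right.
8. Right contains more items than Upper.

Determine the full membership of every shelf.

From (5): washer ∈ Upper.
(3): washer ∈ Right.
(7) (exactly one): fuse ∉ Right.
(6): hinge matches fuse: hinge ∉ Right.
(1): plug matches hinge: plug ∉ Right.
Suppose hinge ∈ Blue: no assignment then satisfies all the clues, so hinge ∉ Blue.

Right = {bolt, washer}; Blue = {bolt}; Upper = {washer}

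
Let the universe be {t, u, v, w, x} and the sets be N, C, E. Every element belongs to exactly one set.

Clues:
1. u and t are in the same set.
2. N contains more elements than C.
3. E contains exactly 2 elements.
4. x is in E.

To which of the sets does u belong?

u: N

From (4): x ∈ E.
Suppose u ∉ N: no assignment then satisfies all the clues, so u ∈ N.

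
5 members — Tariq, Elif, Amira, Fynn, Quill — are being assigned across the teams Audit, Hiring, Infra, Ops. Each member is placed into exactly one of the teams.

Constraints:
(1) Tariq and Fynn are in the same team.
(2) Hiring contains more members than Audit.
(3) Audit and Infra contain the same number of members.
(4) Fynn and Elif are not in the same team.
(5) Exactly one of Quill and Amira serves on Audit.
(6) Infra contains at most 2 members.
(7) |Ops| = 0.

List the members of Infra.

Infra = {Elif}

(7): Ops already has 0, so the rest are out.
Suppose Tariq ∈ Infra: no assignment then satisfies all the clues, so Tariq ∉ Infra.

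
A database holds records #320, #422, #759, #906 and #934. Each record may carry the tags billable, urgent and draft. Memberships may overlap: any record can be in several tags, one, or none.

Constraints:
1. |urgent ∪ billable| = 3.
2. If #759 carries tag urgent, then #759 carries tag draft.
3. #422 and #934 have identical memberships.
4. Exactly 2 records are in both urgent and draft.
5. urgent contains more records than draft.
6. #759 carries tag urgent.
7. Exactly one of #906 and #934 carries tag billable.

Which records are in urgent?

urgent = {#320, #759, #906}

From (6): #759 ∈ urgent.
(2): #759 ∈ draft.
Suppose #320 ∉ urgent: no assignment then satisfies all the clues, so #320 ∈ urgent.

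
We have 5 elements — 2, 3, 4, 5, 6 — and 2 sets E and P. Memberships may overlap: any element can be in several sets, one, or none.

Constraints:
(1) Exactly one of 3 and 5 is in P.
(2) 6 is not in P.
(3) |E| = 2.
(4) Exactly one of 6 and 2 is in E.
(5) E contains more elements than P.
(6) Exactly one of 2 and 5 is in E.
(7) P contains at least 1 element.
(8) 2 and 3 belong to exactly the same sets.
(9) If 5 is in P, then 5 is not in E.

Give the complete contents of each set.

E = {2, 3}; P = {5}

From (2): 6 ∉ P.
Suppose 2 ∉ E: no assignment then satisfies all the clues, so 2 ∈ E.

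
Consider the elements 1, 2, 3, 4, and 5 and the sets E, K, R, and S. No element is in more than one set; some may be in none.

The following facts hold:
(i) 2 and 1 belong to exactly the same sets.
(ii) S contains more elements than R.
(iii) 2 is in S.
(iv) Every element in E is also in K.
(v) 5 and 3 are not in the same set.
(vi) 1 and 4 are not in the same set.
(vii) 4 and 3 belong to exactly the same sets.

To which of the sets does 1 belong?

From (iii): 2 ∈ S.
(i): 1 matches 2: 1 ∉ E.
(i): 1 matches 2: 1 ∉ K.
(i): 1 matches 2: 1 ∉ R.
(i): 1 matches 2: 1 ∈ S.
(vi): 4 ∉ S.
(vii): 3 matches 4: 3 ∉ S.

1: S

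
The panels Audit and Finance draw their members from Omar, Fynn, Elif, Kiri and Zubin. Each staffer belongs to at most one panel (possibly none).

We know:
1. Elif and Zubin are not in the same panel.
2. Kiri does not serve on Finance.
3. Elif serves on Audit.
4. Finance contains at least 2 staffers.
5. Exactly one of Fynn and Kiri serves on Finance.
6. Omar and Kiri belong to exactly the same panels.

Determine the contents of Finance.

From (2): Kiri ∉ Finance.
From (3): Elif ∈ Audit.
(1): Zubin ∉ Audit.
(5) (exactly one): Fynn ∈ Finance.
(6): Omar matches Kiri: Omar ∉ Finance.
(4): only 2 candidates remain for Finance, so all are in.

Finance = {Fynn, Zubin}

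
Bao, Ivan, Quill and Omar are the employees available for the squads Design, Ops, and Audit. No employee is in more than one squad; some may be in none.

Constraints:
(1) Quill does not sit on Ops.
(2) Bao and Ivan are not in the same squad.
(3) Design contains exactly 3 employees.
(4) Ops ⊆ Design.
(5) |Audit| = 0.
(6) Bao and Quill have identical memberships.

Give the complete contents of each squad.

Design = {Bao, Omar, Quill}; Ops = {}; Audit = {}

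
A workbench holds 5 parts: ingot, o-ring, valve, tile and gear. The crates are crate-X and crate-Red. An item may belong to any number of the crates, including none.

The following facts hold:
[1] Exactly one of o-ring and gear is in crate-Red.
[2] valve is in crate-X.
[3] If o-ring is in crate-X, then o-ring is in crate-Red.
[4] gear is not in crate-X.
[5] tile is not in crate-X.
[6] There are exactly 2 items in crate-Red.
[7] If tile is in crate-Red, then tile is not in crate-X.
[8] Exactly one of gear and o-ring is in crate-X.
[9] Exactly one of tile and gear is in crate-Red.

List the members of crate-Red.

From (2): valve ∈ crate-X.
From (4): gear ∉ crate-X.
From (5): tile ∉ crate-X.
(8) (exactly one): o-ring ∈ crate-X.
(3): o-ring ∈ crate-Red.
(1) (exactly one): gear ∉ crate-Red.
(9) (exactly one): tile ∈ crate-Red.
(6): crate-Red already has 2, so the rest are out.

crate-Red = {o-ring, tile}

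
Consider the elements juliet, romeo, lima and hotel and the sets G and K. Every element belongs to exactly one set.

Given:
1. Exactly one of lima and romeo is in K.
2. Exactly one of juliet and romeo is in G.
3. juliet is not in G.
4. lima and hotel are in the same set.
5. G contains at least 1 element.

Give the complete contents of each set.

From (3): juliet ∉ G.
(2) (exactly one): romeo ∈ G.
Only one set left: juliet ∈ K.
(1) (exactly one): lima ∈ K.
(4): hotel matches lima: hotel ∉ G.
(4): hotel matches lima: hotel ∈ K.

G = {romeo}; K = {hotel, juliet, lima}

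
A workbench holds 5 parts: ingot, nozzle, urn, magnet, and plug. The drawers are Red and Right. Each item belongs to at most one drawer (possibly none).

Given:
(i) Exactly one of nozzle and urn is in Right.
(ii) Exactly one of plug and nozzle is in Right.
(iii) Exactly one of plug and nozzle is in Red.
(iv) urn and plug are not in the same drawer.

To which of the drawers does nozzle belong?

nozzle: Right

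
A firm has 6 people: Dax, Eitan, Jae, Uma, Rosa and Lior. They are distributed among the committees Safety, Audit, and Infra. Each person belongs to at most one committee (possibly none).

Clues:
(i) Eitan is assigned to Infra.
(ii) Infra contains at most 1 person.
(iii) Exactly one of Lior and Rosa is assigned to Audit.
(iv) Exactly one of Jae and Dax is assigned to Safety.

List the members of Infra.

From (i): Eitan ∈ Infra.
(ii): Infra already has 1, so the rest are out.

Infra = {Eitan}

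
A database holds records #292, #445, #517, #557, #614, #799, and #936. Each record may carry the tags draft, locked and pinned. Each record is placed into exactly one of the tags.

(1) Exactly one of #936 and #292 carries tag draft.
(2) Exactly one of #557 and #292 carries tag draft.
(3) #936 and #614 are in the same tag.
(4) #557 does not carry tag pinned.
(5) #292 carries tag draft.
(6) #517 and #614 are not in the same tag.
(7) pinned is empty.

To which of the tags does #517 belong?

#517: draft

From (4): #557 ∉ pinned.
From (5): #292 ∈ draft.
(1) (exactly one): #936 ∉ draft.
(2) (exactly one): #557 ∉ draft.
(3): #614 matches #936: #614 ∉ draft.
(7): pinned already has 0, so the rest are out.
Only one tag left: #557 ∈ locked.
Only one tag left: #614 ∈ locked.
Only one tag left: #936 ∈ locked.
(6): #517 ∉ locked.
Only one tag left: #517 ∈ draft.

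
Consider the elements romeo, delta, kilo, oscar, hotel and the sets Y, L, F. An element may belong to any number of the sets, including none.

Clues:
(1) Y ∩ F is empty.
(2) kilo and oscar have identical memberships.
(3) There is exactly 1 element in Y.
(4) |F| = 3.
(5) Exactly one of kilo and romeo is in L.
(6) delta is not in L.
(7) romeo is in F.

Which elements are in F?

F = {kilo, oscar, romeo}

From (6): delta ∉ L.
From (7): romeo ∈ F.
(1) (disjoint): romeo ∉ Y.
Suppose delta ∈ F: no assignment then satisfies all the clues, so delta ∉ F.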